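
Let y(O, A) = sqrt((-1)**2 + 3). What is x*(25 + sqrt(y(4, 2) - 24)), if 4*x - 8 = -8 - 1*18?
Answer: -225/2 - 9*I*sqrt(22)/2 ≈ -112.5 - 21.107*I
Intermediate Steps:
x = -9/2 (x = 2 + (-8 - 1*18)/4 = 2 + (-8 - 18)/4 = 2 + (1/4)*(-26) = 2 - 13/2 = -9/2 ≈ -4.5000)
y(O, A) = 2 (y(O, A) = sqrt(1 + 3) = sqrt(4) = 2)
x*(25 + sqrt(y(4, 2) - 24)) = -9*(25 + sqrt(2 - 24))/2 = -9*(25 + sqrt(-22))/2 = -9*(25 + I*sqrt(22))/2 = -225/2 - 9*I*sqrt(22)/2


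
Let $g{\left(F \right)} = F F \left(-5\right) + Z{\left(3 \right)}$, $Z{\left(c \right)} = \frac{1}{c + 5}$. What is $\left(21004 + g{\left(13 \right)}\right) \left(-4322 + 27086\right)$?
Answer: $\frac{917804643}{2} \approx 4.589 \cdot 10^{8}$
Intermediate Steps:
$Z{\left(c \right)} = \frac{1}{5 + c}$
$g{\left(F \right)} = \frac{1}{8} - 5 F^{2}$ ($g{\left(F \right)} = F F \left(-5\right) + \frac{1}{5 + 3} = F^{2} \left(-5\right) + \frac{1}{8} = - 5 F^{2} + \frac{1}{8} = \frac{1}{8} - 5 F^{2}$)
$\left(21004 + g{\left(13 \right)}\right) \left(-4322 + 27086\right) = \left(21004 + \left(\frac{1}{8} - 5 \cdot 13^{2}\right)\right) \left(-4322 + 27086\right) = \left(21004 + \left(\frac{1}{8} - 845\right)\right) 22764 = \left(21004 - \frac{6759}{8}\right) 22764 = \frac{161273}{8} \cdot 22764 = \frac{917804643}{2}$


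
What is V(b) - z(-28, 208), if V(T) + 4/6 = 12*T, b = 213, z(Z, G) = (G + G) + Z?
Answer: 6502/3 ≈ 2167.3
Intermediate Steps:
z(Z, G) = Z + 2*G (z(Z, G) = 2*G + Z = Z + 2*G)
V(T) = -2/3 + 12*T
V(b) - z(-28, 208) = (-2/3 + 12*213) - (-28 + 2*208) = (-2/3 + 2556) - (-28 + 416) = 7666/3 - 1*388 = 7666/3 - 388 = 6502/3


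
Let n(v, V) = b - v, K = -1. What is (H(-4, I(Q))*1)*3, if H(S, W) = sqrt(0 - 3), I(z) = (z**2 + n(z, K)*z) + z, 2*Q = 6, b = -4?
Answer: 3*I*sqrt(3) ≈ 5.1962*I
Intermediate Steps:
n(v, V) = -4 - v
Q = 3 (Q = (1/2)*6 = 3)
I(z) = z + z**2 + z*(-4 - z) (I(z) = (z**2 + (-4 - z)*z) + z = (z**2 + z*(-4 - z)) + z = z + z**2 + z*(-4 - z))
H(S, W) = I*sqrt(3) (H(S, W) = sqrt(-3) = I*sqrt(3))
(H(-4, I(Q))*1)*3 = ((I*sqrt(3))*1)*3 = (I*sqrt(3))*3 = 3*I*sqrt(3)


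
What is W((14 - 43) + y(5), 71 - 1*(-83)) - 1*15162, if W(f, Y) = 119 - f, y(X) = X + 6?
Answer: -15025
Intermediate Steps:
y(X) = 6 + X
W((14 - 43) + y(5), 71 - 1*(-83)) - 1*15162 = (119 - ((14 - 43) + (6 + 5))) - 1*15162 = (119 - (-29 + 11)) - 15162 = (119 - 1*(-18)) - 15162 = (119 + 18) - 15162 = 137 - 15162 = -15025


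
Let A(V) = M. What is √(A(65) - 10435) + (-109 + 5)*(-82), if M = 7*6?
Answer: 8528 + I*√10393 ≈ 8528.0 + 101.95*I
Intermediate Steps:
M = 42
A(V) = 42
√(A(65) - 10435) + (-109 + 5)*(-82) = √(42 - 10435) + (-109 + 5)*(-82) = √(-10393) - 104*(-82) = I*√10393 + 8528 = 8528 + I*√10393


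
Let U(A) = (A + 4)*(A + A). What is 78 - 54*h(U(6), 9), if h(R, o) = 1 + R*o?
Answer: -58296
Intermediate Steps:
U(A) = 2*A*(4 + A) (U(A) = (4 + A)*(2*A) = 2*A*(4 + A))
78 - 54*h(U(6), 9) = 78 - 54*(1 + (2*6*(4 + 6))*9) = 78 - 54*(1 + (2*6*10)*9) = 78 - 54*(1 + 120*9) = 78 - 54*(1 + 1080) = 78 - 54*1081 = 78 - 58374 = -58296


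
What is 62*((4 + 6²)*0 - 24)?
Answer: -1488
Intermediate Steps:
62*((4 + 6²)*0 - 24) = 62*((4 + 36)*0 - 24) = 62*(40*0 - 24) = 62*(0 - 24) = 62*(-24) = -1488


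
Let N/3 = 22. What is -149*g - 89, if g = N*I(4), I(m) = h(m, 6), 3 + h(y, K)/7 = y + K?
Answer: -481955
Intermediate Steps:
N = 66 (N = 3*22 = 66)
h(y, K) = -21 + 7*K + 7*y (h(y, K) = -21 + 7*(y + K) = -21 + 7*(K + y) = -21 + (7*K + 7*y) = -21 + 7*K + 7*y)
I(m) = 21 + 7*m (I(m) = -21 + 7*6 + 7*m = -21 + 42 + 7*m = 21 + 7*m)
g = 3234 (g = 66*(21 + 7*4) = 66*(21 + 28) = 66*49 = 3234)
-149*g - 89 = -149*3234 - 89 = -481866 - 89 = -481955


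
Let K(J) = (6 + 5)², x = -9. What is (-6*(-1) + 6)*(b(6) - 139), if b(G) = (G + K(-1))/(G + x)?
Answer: -2176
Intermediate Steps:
K(J) = 121 (K(J) = 11² = 121)
b(G) = (121 + G)/(-9 + G) (b(G) = (G + 121)/(G - 9) = (121 + G)/(-9 + G))
(-6*(-1) + 6)*(b(6) - 139) = (-6*(-1) + 6)*((121 + 6)/(-9 + 6) - 139) = (6 + 6)*(127/(-3) - 139) = 12*(-⅓*127 - 139) = 12*(-127/3 - 139) = 12*(-544/3) = -2176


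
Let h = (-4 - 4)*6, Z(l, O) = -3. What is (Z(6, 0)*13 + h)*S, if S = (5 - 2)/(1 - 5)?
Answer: 261/4 ≈ 65.250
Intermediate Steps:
S = -¾ (S = 3/(-4) = 3*(-¼) = -¾ ≈ -0.75000)
h = -48 (h = -8*6 = -48)
(Z(6, 0)*13 + h)*S = (-3*13 - 48)*(-¾) = (-39 - 48)*(-¾) = -87*(-¾) = 261/4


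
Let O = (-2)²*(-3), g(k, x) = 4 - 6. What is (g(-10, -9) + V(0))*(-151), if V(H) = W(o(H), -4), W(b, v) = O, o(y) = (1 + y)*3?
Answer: 2114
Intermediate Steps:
g(k, x) = -2
O = -12 (O = 4*(-3) = -12)
o(y) = 3 + 3*y
W(b, v) = -12
V(H) = -12
(g(-10, -9) + V(0))*(-151) = (-2 - 12)*(-151) = -14*(-151) = 2114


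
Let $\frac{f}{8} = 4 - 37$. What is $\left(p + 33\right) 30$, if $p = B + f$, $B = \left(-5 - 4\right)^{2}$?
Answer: $-4500$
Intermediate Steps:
$B = 81$ ($B = \left(-9\right)^{2} = 81$)
$f = -264$ ($f = 8 \left(4 - 37\right) = 8 \left(-33\right) = -264$)
$p = -183$ ($p = 81 - 264 = -183$)
$\left(p + 33\right) 30 = \left(-183 + 33\right) 30 = \left(-150\right) 30 = -4500$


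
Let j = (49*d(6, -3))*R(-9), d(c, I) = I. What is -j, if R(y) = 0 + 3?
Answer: 441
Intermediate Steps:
R(y) = 3
j = -441 (j = (49*(-3))*3 = -147*3 = -441)
-j = -1*(-441) = 441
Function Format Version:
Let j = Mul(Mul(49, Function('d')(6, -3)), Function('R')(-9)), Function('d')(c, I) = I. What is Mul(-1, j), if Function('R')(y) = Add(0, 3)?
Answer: 441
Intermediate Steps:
Function('R')(y) = 3
j = -441 (j = Mul(Mul(49, -3), 3) = Mul(-147, 3) = -441)
Mul(-1, j) = Mul(-1, -441) = 441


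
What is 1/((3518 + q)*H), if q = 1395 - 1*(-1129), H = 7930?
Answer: 1/47913060 ≈ 2.0871e-8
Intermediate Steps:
q = 2524 (q = 1395 + 1129 = 2524)
1/((3518 + q)*H) = 1/((3518 + 2524)*7930) = (1/7930)/6042 = (1/6042)*(1/7930) = 1/47913060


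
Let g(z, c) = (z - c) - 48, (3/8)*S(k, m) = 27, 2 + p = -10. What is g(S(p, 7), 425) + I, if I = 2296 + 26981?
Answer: 28876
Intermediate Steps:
p = -12 (p = -2 - 10 = -12)
S(k, m) = 72 (S(k, m) = (8/3)*27 = 72)
I = 29277
g(z, c) = -48 + z - c
g(S(p, 7), 425) + I = (-48 + 72 - 1*425) + 29277 = (-48 + 72 - 425) + 29277 = -401 + 29277 = 28876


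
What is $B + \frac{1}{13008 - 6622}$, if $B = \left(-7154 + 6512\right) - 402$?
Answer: $- \frac{6666983}{6386} \approx -1044.0$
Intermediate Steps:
$B = -1044$ ($B = -642 - 402 = -1044$)
$B + \frac{1}{13008 - 6622} = -1044 + \frac{1}{13008 - 6622} = -1044 + \frac{1}{6386} = - \frac{6666983}{6386}$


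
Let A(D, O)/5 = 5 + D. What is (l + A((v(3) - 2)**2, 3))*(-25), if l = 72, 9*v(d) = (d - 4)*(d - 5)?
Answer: -228425/81 ≈ -2820.1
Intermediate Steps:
v(d) = (-5 + d)*(-4 + d)/9 (v(d) = ((d - 4)*(d - 5))/9 = ((-4 + d)*(-5 + d))/9 = ((-5 + d)*(-4 + d))/9 = (-5 + d)*(-4 + d)/9)
A(D, O) = 25 + 5*D (A(D, O) = 5*(5 + D) = 25 + 5*D)
(l + A((v(3) - 2)**2, 3))*(-25) = (72 + (25 + 5*((20/9 - 1*3 + (1/9)*3**2) - 2)**2))*(-25) = (72 + (25 + 5*((20/9 - 3 + (1/9)*9) - 2)**2))*(-25) = (72 + (25 + 5*((20/9 - 3 + 1) - 2)**2))*(-25) = (72 + (25 + 5*(2/9 - 2)**2))*(-25) = (72 + (25 + 5*(-16/9)**2))*(-25) = (72 + (25 + 5*(256/81)))*(-25) = (72 + (25 + 1280/81))*(-25) = (72 + 3305/81)*(-25) = (9137/81)*(-25) = -228425/81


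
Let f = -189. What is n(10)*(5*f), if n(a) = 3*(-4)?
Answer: 11340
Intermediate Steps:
n(a) = -12
n(10)*(5*f) = -60*(-189) = -12*(-945) = 11340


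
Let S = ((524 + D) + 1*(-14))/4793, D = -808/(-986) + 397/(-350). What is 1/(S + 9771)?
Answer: 827032150/8081019083829 ≈ 0.00010234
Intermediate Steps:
D = -54321/172550 (D = -808*(-1/986) + 397*(-1/350) = 404/493 - 397/350 = -54321/172550 ≈ -0.31481)
S = 87946179/827032150 (S = ((524 - 54321/172550) + 1*(-14))/4793 = (90361879/172550 - 14)*(1/4793) = (87946179/172550)*(1/4793) = 87946179/827032150 ≈ 0.10634)
1/(S + 9771) = 1/(87946179/827032150 + 9771) = 1/(8081019083829/827032150) = 827032150/8081019083829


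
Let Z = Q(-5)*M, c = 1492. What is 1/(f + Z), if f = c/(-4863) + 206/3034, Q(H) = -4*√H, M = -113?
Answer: -2600415891645/11118766107961614389 - 24599038687384932*I*√5/55593830539808071945 ≈ -2.3388e-7 - 0.00098941*I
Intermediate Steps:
Z = 452*I*√5 (Z = -4*I*√5*(-113) = 452*I*√5 ≈ 1010.7*I)
f = -1762475/7377171 (f = 1492/(-4863) + 206/3034 = 1492*(-1/4863) + 206*(1/3034) = -1492/4863 + 103/1517 = -1762475/7377171 ≈ -0.23891)
1/(f + Z) = 1/(-1762475/7377171 + 452*I*√5)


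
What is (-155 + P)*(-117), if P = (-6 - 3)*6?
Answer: 24453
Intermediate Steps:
P = -54 (P = -9*6 = -54)
(-155 + P)*(-117) = (-155 - 54)*(-117) = -209*(-117) = 24453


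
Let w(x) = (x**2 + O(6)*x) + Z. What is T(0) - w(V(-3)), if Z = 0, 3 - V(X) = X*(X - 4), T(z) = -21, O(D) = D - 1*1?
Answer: -255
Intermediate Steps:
O(D) = -1 + D (O(D) = D - 1 = -1 + D)
V(X) = 3 - X*(-4 + X) (V(X) = 3 - X*(X - 4) = 3 - X*(-4 + X))
w(x) = x**2 + 5*x (w(x) = (x**2 + (-1 + 6)*x) + 0 = (x**2 + 5*x) + 0 = x**2 + 5*x)
T(0) - w(V(-3)) = -21 - (3 - 1*(-3)**2 + 4*(-3))*(5 + (3 - 1*(-3)**2 + 4*(-3))) = -21 - (3 - 1*9 - 12)*(5 + (3 - 1*9 - 12)) = -21 - (3 - 9 - 12)*(5 + (3 - 9 - 12)) = -21 - (-18)*(5 - 18) = -21 - (-18)*(-13) = -21 - 1*234 = -21 - 234 = -255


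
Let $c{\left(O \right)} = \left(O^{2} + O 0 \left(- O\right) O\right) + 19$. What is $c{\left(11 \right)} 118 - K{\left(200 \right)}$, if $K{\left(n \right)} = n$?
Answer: $16320$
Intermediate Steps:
$c{\left(O \right)} = 19 + O^{2}$ ($c{\left(O \right)} = \left(O^{2} + 0 \left(- O\right) O\right) + 19 = \left(O^{2} + 0 O\right) + 19 = \left(O^{2} + 0\right) + 19 = O^{2} + 19 = 19 + O^{2}$)
$c{\left(11 \right)} 118 - K{\left(200 \right)} = \left(19 + 11^{2}\right) 118 - 200 = \left(19 + 121\right) 118 - 200 = 140 \cdot 118 - 200 = 16520 - 200 = 16320$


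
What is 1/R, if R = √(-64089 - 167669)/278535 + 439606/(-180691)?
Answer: -3081269517879617629425/7496473268155402552849 - 9093955361770335*I*√231758/14992946536310805105698 ≈ -0.41103 - 0.000292*I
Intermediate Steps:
R = -439606/180691 + I*√231758/278535 (R = √(-231758)*(1/278535) + 439606*(-1/180691) = (I*√231758)*(1/278535) - 439606/180691 = I*√231758/278535 - 439606/180691 = -439606/180691 + I*√231758/278535 ≈ -2.4329 + 0.0017284*I)
1/R = 1/(-439606/180691 + I*√231758/278535)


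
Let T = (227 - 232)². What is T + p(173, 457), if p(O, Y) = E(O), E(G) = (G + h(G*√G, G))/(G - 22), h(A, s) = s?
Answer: 4121/151 ≈ 27.291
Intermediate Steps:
T = 25 (T = (-5)² = 25)
E(G) = 2*G/(-22 + G) (E(G) = (G + G)/(G - 22) = (2*G)/(-22 + G) = 2*G/(-22 + G))
p(O, Y) = 2*O/(-22 + O)
T + p(173, 457) = 25 + 2*173/(-22 + 173) = 25 + 2*173/151 = 25 + 2*173*(1/151) = 25 + 346/151 = 4121/151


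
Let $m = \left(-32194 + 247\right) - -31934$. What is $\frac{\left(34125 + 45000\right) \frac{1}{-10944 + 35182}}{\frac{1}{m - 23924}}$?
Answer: $- \frac{1894015125}{24238} \approx -78142.0$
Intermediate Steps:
$m = -13$ ($m = -31947 + 31934 = -13$)
$\frac{\left(34125 + 45000\right) \frac{1}{-10944 + 35182}}{\frac{1}{m - 23924}} = \frac{\left(34125 + 45000\right) \frac{1}{-10944 + 35182}}{\frac{1}{-13 - 23924}} = \frac{79125 \cdot \frac{1}{24238}}{\frac{1}{-23937}} = \frac{79125 \cdot \frac{1}{24238}}{- \frac{1}{23937}} = \frac{79125}{24238} \left(-23937\right) = - \frac{1894015125}{24238}$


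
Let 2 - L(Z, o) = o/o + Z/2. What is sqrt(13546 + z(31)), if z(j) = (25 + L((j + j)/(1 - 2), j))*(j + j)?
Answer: 2*sqrt(4270) ≈ 130.69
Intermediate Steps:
L(Z, o) = 1 - Z/2 (L(Z, o) = 2 - (o/o + Z/2) = 2 - (1 + Z*(1/2)) = 2 - (1 + Z/2) = 2 + (-1 - Z/2) = 1 - Z/2)
z(j) = 2*j*(26 + j) (z(j) = (25 + (1 - (j + j)/(2*(1 - 2))))*(j + j) = (25 + (1 - 2*j/(2*(-1))))*(2*j) = (25 + (1 - 2*j*(-1)/2))*(2*j) = (25 + (1 - (-1)*j))*(2*j) = (25 + (1 + j))*(2*j) = (26 + j)*(2*j) = 2*j*(26 + j))
sqrt(13546 + z(31)) = sqrt(13546 + 2*31*(26 + 31)) = sqrt(13546 + 2*31*57) = sqrt(13546 + 3534) = sqrt(17080) = 2*sqrt(4270)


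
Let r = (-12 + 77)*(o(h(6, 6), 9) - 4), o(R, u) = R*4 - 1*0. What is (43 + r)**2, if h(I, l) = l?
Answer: 1803649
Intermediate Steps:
o(R, u) = 4*R (o(R, u) = 4*R + 0 = 4*R)
r = 1300 (r = (-12 + 77)*(4*6 - 4) = 65*(24 - 4) = 65*20 = 1300)
(43 + r)**2 = (43 + 1300)**2 = 1343**2 = 1803649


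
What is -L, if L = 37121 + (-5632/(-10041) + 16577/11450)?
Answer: -4268011889507/114969450 ≈ -37123.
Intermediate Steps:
L = 4268011889507/114969450 (L = 37121 + (-5632*(-1/10041) + 16577*(1/11450)) = 37121 + (5632/10041 + 16577/11450) = 37121 + 230936057/114969450 = 4268011889507/114969450 ≈ 37123.)
-L = -1*4268011889507/114969450 = -4268011889507/114969450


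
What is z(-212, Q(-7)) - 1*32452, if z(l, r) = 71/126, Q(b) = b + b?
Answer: -4088881/126 ≈ -32451.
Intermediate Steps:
Q(b) = 2*b
z(l, r) = 71/126 (z(l, r) = 71*(1/126) = 71/126)
z(-212, Q(-7)) - 1*32452 = 71/126 - 1*32452 = 71/126 - 32452 = -4088881/126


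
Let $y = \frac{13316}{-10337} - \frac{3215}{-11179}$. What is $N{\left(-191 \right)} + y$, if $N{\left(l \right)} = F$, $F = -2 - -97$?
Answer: $\frac{10862319576}{115557323} \approx 93.999$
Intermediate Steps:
$y = - \frac{115626109}{115557323}$ ($y = 13316 \left(- \frac{1}{10337}\right) - - \frac{3215}{11179} = - \frac{13316}{10337} + \frac{3215}{11179} = - \frac{115626109}{115557323} \approx -1.0006$)
$F = 95$ ($F = -2 + 97 = 95$)
$N{\left(l \right)} = 95$
$N{\left(-191 \right)} + y = 95 - \frac{115626109}{115557323} = \frac{10862319576}{115557323}$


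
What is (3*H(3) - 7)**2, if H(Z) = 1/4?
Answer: 625/16 ≈ 39.063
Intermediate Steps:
H(Z) = 1/4
(3*H(3) - 7)**2 = (3*(1/4) - 7)**2 = (3/4 - 7)**2 = (-25/4)**2 = 625/16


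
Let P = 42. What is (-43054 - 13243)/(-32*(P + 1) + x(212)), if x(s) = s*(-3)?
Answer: 56297/2012 ≈ 27.981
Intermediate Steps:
x(s) = -3*s
(-43054 - 13243)/(-32*(P + 1) + x(212)) = (-43054 - 13243)/(-32*(42 + 1) - 3*212) = -56297/(-32*43 - 636) = -56297/(-1376 - 636) = -56297/(-2012) = -56297*(-1/2012) = 56297/2012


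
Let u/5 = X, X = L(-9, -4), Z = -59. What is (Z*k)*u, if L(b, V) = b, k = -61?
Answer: -161955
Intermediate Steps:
X = -9
u = -45 (u = 5*(-9) = -45)
(Z*k)*u = -59*(-61)*(-45) = 3599*(-45) = -161955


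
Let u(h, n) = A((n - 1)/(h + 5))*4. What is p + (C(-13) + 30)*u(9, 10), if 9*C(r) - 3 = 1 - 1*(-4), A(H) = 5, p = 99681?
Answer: 902689/9 ≈ 1.0030e+5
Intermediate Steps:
C(r) = 8/9 (C(r) = ⅓ + (1 - 1*(-4))/9 = ⅓ + (1 + 4)/9 = ⅓ + (⅑)*5 = ⅓ + 5/9 = 8/9)
u(h, n) = 20 (u(h, n) = 5*4 = 20)
p + (C(-13) + 30)*u(9, 10) = 99681 + (8/9 + 30)*20 = 99681 + (278/9)*20 = 99681 + 5560/9 = 902689/9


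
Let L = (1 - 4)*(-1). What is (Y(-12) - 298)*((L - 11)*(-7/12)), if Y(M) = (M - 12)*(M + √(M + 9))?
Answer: -140/3 - 112*I*√3 ≈ -46.667 - 193.99*I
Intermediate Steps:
L = 3 (L = -3*(-1) = 3)
Y(M) = (-12 + M)*(M + √(9 + M))
(Y(-12) - 298)*((L - 11)*(-7/12)) = (((-12)² - 12*(-12) - 12*√(9 - 12) - 12*√(9 - 12)) - 298)*((3 - 11)*(-7/12)) = ((144 + 144 - 12*I*√3 - 12*I*√3) - 298)*(-(-56)/12) = ((144 + 144 - 12*I*√3 - 12*I*√3) - 298)*(-8*(-7/12)) = ((144 + 144 - 12*I*√3 - 12*I*√3) - 298)*(14/3) = ((288 - 24*I*√3) - 298)*(14/3) = (-10 - 24*I*√3)*(14/3) = -140/3 - 112*I*√3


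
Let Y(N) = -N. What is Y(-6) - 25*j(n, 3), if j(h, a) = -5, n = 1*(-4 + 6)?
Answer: 131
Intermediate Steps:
n = 2 (n = 1*2 = 2)
Y(-6) - 25*j(n, 3) = -1*(-6) - 25*(-5) = 6 + 125 = 131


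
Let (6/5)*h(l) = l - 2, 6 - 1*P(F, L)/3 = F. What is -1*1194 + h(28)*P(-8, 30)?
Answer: -284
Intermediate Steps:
P(F, L) = 18 - 3*F
h(l) = -5/3 + 5*l/6 (h(l) = 5*(l - 2)/6 = 5*(-2 + l)/6 = -5/3 + 5*l/6)
-1*1194 + h(28)*P(-8, 30) = -1*1194 + (-5/3 + (⅚)*28)*(18 - 3*(-8)) = -1194 + (-5/3 + 70/3)*(18 + 24) = -1194 + (65/3)*42 = -1194 + 910 = -284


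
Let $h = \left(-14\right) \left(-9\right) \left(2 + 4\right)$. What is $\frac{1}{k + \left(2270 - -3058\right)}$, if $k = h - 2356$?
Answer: $\frac{1}{3728} \approx 0.00026824$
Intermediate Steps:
$h = 756$ ($h = 126 \cdot 6 = 756$)
$k = -1600$ ($k = 756 - 2356 = -1600$)
$\frac{1}{k + \left(2270 - -3058\right)} = \frac{1}{-1600 + \left(2270 - -3058\right)} = \frac{1}{-1600 + \left(2270 + 3058\right)} = \frac{1}{-1600 + 5328} = \frac{1}{3728}$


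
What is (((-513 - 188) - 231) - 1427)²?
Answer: 5564881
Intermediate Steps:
(((-513 - 188) - 231) - 1427)² = ((-701 - 231) - 1427)² = (-932 - 1427)² = (-2359)² = 5564881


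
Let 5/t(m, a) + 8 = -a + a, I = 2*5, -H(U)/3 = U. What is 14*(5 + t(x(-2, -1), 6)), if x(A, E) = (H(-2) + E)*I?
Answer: 245/4 ≈ 61.250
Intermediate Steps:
H(U) = -3*U
I = 10
x(A, E) = 60 + 10*E (x(A, E) = (-3*(-2) + E)*10 = (6 + E)*10 = 60 + 10*E)
t(m, a) = -5/8 (t(m, a) = 5/(-8 + (-a + a)) = 5/(-8 + 0) = 5/(-8) = 5*(-⅛) = -5/8)
14*(5 + t(x(-2, -1), 6)) = 14*(5 - 5/8) = 14*(35/8) = 245/4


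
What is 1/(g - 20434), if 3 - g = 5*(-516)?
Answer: -1/17851 ≈ -5.6019e-5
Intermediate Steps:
g = 2583 (g = 3 - 5*(-516) = 3 - 1*(-2580) = 3 + 2580 = 2583)
1/(g - 20434) = 1/(2583 - 20434) = 1/(-17851) = -1/17851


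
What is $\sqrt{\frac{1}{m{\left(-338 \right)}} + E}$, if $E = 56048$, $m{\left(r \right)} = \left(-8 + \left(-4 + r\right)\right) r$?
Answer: $\frac{\sqrt{46413348807}}{910} \approx 236.74$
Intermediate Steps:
$m{\left(r \right)} = r \left(-12 + r\right)$ ($m{\left(r \right)} = \left(-12 + r\right) r = r \left(-12 + r\right)$)
$\sqrt{\frac{1}{m{\left(-338 \right)}} + E} = \sqrt{\frac{1}{\left(-338\right) \left(-12 - 338\right)} + 56048} = \sqrt{\frac{1}{\left(-338\right) \left(-350\right)} + 56048} = \sqrt{\frac{1}{118300} + 56048} = \sqrt{\frac{6630478401}{118300}} = \frac{\sqrt{46413348807}}{910}$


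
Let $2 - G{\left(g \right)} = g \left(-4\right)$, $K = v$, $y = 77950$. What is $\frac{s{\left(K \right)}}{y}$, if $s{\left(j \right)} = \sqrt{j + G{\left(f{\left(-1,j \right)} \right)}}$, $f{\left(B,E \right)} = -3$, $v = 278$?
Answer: $\frac{\sqrt{67}}{38975} \approx 0.00021002$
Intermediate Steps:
$K = 278$
$G{\left(g \right)} = 2 + 4 g$ ($G{\left(g \right)} = 2 - g \left(-4\right) = 2 - - 4 g = 2 + 4 g$)
$s{\left(j \right)} = \sqrt{-10 + j}$ ($s{\left(j \right)} = \sqrt{j + \left(2 + 4 \left(-3\right)\right)} = \sqrt{j + \left(2 - 12\right)} = \sqrt{j - 10} = \sqrt{-10 + j}$)
$\frac{s{\left(K \right)}}{y} = \frac{\sqrt{-10 + 278}}{77950} = \sqrt{268} \cdot \frac{1}{77950} = 2 \sqrt{67} \cdot \frac{1}{77950} = \frac{\sqrt{67}}{38975}$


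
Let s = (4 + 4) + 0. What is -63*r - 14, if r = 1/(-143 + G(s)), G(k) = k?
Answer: -203/15 ≈ -13.533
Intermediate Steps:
s = 8 (s = 8 + 0 = 8)
r = -1/135 (r = 1/(-143 + 8) = 1/(-135) = -1/135 ≈ -0.0074074)
-63*r - 14 = -63*(-1/135) - 14 = 7/15 - 14 = -203/15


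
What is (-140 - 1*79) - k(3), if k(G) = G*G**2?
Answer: -246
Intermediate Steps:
k(G) = G**3
(-140 - 1*79) - k(3) = (-140 - 1*79) - 1*3**3 = (-140 - 79) - 1*27 = -219 - 27 = -246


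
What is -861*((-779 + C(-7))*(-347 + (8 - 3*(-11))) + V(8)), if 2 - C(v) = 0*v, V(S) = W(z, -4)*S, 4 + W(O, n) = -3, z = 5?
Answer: -204664866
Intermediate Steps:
W(O, n) = -7 (W(O, n) = -4 - 3 = -7)
V(S) = -7*S
C(v) = 2 (C(v) = 2 - 0*v = 2 - 1*0 = 2 + 0 = 2)
-861*((-779 + C(-7))*(-347 + (8 - 3*(-11))) + V(8)) = -861*((-779 + 2)*(-347 + (8 - 3*(-11))) - 7*8) = -861*(-777*(-347 + (8 + 33)) - 56) = -861*(-777*(-347 + 41) - 56) = -861*(-777*(-306) - 56) = -861*(237762 - 56) = -861*237706 = -204664866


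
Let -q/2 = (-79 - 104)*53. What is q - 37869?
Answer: -18471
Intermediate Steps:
q = 19398 (q = -2*(-79 - 104)*53 = -(-366)*53 = -2*(-9699) = 19398)
q - 37869 = 19398 - 37869 = -18471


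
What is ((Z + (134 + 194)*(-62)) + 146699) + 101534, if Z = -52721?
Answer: 175176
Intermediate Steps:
((Z + (134 + 194)*(-62)) + 146699) + 101534 = ((-52721 + (134 + 194)*(-62)) + 146699) + 101534 = ((-52721 + 328*(-62)) + 146699) + 101534 = ((-52721 - 20336) + 146699) + 101534 = (-73057 + 146699) + 101534 = 73642 + 101534 = 175176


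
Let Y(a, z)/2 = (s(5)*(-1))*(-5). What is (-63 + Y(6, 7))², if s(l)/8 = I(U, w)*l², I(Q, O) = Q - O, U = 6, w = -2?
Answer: 253987969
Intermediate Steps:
s(l) = 64*l² (s(l) = 8*((6 - 1*(-2))*l²) = 8*((6 + 2)*l²) = 8*(8*l²) = 64*l²)
Y(a, z) = 16000 (Y(a, z) = 2*(((64*5²)*(-1))*(-5)) = 2*(((64*25)*(-1))*(-5)) = 2*((1600*(-1))*(-5)) = 2*(-1600*(-5)) = 2*8000 = 16000)
(-63 + Y(6, 7))² = (-63 + 16000)² = 15937² = 253987969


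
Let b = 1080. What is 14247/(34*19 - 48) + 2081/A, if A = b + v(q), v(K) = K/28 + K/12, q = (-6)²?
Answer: 1270063/49335 ≈ 25.744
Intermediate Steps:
q = 36
v(K) = 5*K/42 (v(K) = K*(1/28) + K*(1/12) = K/28 + K/12 = 5*K/42)
A = 7590/7 (A = 1080 + (5/42)*36 = 1080 + 30/7 = 7590/7 ≈ 1084.3)
14247/(34*19 - 48) + 2081/A = 14247/(34*19 - 48) + 2081/(7590/7) = 14247/(646 - 48) + 2081*(7/7590) = 14247/598 + 14567/7590 = 1270063/49335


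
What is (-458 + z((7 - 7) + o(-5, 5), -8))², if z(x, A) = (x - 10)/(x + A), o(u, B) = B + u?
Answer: 3337929/16 ≈ 2.0862e+5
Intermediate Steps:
z(x, A) = (-10 + x)/(A + x)
(-458 + z((7 - 7) + o(-5, 5), -8))² = (-458 + (-10 + ((7 - 7) + (5 - 5)))/(-8 + ((7 - 7) + (5 - 5))))² = (-458 + (-10 + (0 + 0))/(-8 + (0 + 0)))² = (-458 + (-10 + 0)/(-8 + 0))² = (-458 - 10/(-8))² = (-458 - ⅛*(-10))² = (-458 + 5/4)² = (-1827/4)² = 3337929/16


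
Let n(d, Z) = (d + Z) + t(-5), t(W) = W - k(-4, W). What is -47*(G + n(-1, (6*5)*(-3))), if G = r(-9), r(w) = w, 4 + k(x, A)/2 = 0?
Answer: 4559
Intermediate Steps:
k(x, A) = -8 (k(x, A) = -8 + 2*0 = -8 + 0 = -8)
t(W) = 8 + W (t(W) = W - 1*(-8) = W + 8 = 8 + W)
G = -9
n(d, Z) = 3 + Z + d (n(d, Z) = (d + Z) + (8 - 5) = (Z + d) + 3 = 3 + Z + d)
-47*(G + n(-1, (6*5)*(-3))) = -47*(-9 + (3 + (6*5)*(-3) - 1)) = -47*(-9 + (3 + 30*(-3) - 1)) = -47*(-9 + (3 - 90 - 1)) = -47*(-9 - 88) = -47*(-97) = 4559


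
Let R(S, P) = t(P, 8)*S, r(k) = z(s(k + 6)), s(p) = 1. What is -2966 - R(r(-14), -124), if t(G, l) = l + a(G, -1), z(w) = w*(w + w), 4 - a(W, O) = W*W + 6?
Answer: 27774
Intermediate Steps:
a(W, O) = -2 - W² (a(W, O) = 4 - (W*W + 6) = 4 - (W² + 6) = 4 - (6 + W²) = 4 + (-6 - W²) = -2 - W²)
z(w) = 2*w² (z(w) = w*(2*w) = 2*w²)
t(G, l) = -2 + l - G² (t(G, l) = l + (-2 - G²) = -2 + l - G²)
r(k) = 2 (r(k) = 2*1² = 2*1 = 2)
R(S, P) = S*(6 - P²) (R(S, P) = (-2 + 8 - P²)*S = (6 - P²)*S = S*(6 - P²))
-2966 - R(r(-14), -124) = -2966 - 2*(6 - 1*(-124)²) = -2966 - 2*(6 - 1*15376) = -2966 - 2*(6 - 15376) = -2966 - 2*(-15370) = -2966 - 1*(-30740) = -2966 + 30740 = 27774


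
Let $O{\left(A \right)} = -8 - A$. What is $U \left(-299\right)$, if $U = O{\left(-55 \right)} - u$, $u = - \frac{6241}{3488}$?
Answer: $- \frac{50882923}{3488} \approx -14588.0$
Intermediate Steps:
$u = - \frac{6241}{3488}$ ($u = \left(-6241\right) \frac{1}{3488} = - \frac{6241}{3488} \approx -1.7893$)
$U = \frac{170177}{3488}$ ($U = \left(-8 - -55\right) - - \frac{6241}{3488} = \left(-8 + 55\right) + \frac{6241}{3488} = 47 + \frac{6241}{3488} = \frac{170177}{3488} \approx 48.789$)
$U \left(-299\right) = \frac{170177}{3488} \left(-299\right) = - \frac{50882923}{3488}$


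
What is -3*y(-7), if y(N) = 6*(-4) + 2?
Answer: 66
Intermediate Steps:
y(N) = -22 (y(N) = -24 + 2 = -22)
-3*y(-7) = -3*(-22) = 66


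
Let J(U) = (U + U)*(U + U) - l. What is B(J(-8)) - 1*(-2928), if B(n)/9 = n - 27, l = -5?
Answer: 5034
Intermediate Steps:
J(U) = 5 + 4*U² (J(U) = (U + U)*(U + U) - 1*(-5) = (2*U)*(2*U) + 5 = 4*U² + 5 = 5 + 4*U²)
B(n) = -243 + 9*n (B(n) = 9*(n - 27) = 9*(-27 + n) = -243 + 9*n)
B(J(-8)) - 1*(-2928) = (-243 + 9*(5 + 4*(-8)²)) - 1*(-2928) = (-243 + 9*(5 + 4*64)) + 2928 = (-243 + 9*(5 + 256)) + 2928 = (-243 + 9*261) + 2928 = (-243 + 2349) + 2928 = 2106 + 2928 = 5034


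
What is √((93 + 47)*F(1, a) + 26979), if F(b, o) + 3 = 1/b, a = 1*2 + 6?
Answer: √26699 ≈ 163.40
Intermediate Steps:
a = 8 (a = 2 + 6 = 8)
F(b, o) = -3 + 1/b
√((93 + 47)*F(1, a) + 26979) = √((93 + 47)*(-3 + 1/1) + 26979) = √(140*(-3 + 1) + 26979) = √(140*(-2) + 26979) = √(-280 + 26979) = √26699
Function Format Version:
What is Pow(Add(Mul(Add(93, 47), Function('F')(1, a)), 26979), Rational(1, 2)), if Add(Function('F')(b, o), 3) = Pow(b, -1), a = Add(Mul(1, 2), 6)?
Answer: Pow(26699, Rational(1, 2)) ≈ 163.40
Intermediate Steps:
a = 8 (a = Add(2, 6) = 8)
Function('F')(b, o) = Add(-3, Pow(b, -1))
Pow(Add(Mul(Add(93, 47), Function('F')(1, a)), 26979), Rational(1, 2)) = Pow(Add(Mul(Add(93, 47), Add(-3, Pow(1, -1))), 26979), Rational(1, 2)) = Pow(Add(Mul(140, Add(-3, 1)), 26979), Rational(1, 2)) = Pow(Add(Mul(140, -2), 26979), Rational(1, 2)) = Pow(Add(-280, 26979), Rational(1, 2)) = Pow(26699, Rational(1, 2))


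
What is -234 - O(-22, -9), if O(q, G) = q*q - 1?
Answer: -717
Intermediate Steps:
O(q, G) = -1 + q² (O(q, G) = q² - 1 = -1 + q²)
-234 - O(-22, -9) = -234 - (-1 + (-22)²) = -234 - (-1 + 484) = -234 - 1*483 = -234 - 483 = -717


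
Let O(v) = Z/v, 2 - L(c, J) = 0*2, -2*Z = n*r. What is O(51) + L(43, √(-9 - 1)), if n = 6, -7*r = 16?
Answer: 254/119 ≈ 2.1345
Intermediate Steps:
r = -16/7 (r = -⅐*16 = -16/7 ≈ -2.2857)
Z = 48/7 (Z = -3*(-16)/7 = -½*(-96/7) = 48/7 ≈ 6.8571)
L(c, J) = 2 (L(c, J) = 2 - 0*2 = 2 - 1*0 = 2 + 0 = 2)
O(v) = 48/(7*v)
O(51) + L(43, √(-9 - 1)) = (48/7)/51 + 2 = (48/7)*(1/51) + 2 = 16/119 + 2 = 254/119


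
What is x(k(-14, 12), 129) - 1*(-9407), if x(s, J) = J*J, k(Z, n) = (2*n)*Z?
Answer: 26048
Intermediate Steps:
k(Z, n) = 2*Z*n
x(s, J) = J²
x(k(-14, 12), 129) - 1*(-9407) = 129² - 1*(-9407) = 16641 + 9407 = 26048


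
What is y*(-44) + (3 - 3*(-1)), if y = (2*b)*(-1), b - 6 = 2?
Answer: 710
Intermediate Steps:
b = 8 (b = 6 + 2 = 8)
y = -16 (y = (2*8)*(-1) = 16*(-1) = -16)
y*(-44) + (3 - 3*(-1)) = -16*(-44) + (3 - 3*(-1)) = 704 + (3 + 3) = 704 + 6 = 710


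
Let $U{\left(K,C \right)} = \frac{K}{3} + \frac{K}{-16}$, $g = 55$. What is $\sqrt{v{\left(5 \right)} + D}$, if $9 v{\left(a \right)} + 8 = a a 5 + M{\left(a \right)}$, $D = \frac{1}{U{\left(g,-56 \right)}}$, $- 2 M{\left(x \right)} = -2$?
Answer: $\frac{\sqrt{60633430}}{2145} \approx 3.6302$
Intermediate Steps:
$U{\left(K,C \right)} = \frac{13 K}{48}$ ($U{\left(K,C \right)} = K \frac{1}{3} + K \left(- \frac{1}{16}\right) = \frac{K}{3} - \frac{K}{16} = \frac{13 K}{48}$)
$M{\left(x \right)} = 1$ ($M{\left(x \right)} = \left(- \frac{1}{2}\right) \left(-2\right) = 1$)
$D = \frac{48}{715}$ ($D = \frac{1}{\frac{13}{48} \cdot 55} = \frac{1}{\frac{715}{48}} = \frac{48}{715} \approx 0.067133$)
$v{\left(a \right)} = - \frac{7}{9} + \frac{5 a^{2}}{9}$ ($v{\left(a \right)} = - \frac{8}{9} + \frac{a a 5 + 1}{9} = - \frac{8}{9} + \frac{a 5 a + 1}{9} = - \frac{8}{9} + \frac{5 a^{2} + 1}{9} = - \frac{8}{9} + \frac{1 + 5 a^{2}}{9} = - \frac{8}{9} + \left(\frac{1}{9} + \frac{5 a^{2}}{9}\right) = - \frac{7}{9} + \frac{5 a^{2}}{9}$)
$\sqrt{v{\left(5 \right)} + D} = \sqrt{\left(- \frac{7}{9} + \frac{5 \cdot 5^{2}}{9}\right) + \frac{48}{715}} = \sqrt{\left(- \frac{7}{9} + \frac{5}{9} \cdot 25\right) + \frac{48}{715}} = \sqrt{\left(- \frac{7}{9} + \frac{125}{9}\right) + \frac{48}{715}} = \sqrt{\frac{118}{9} + \frac{48}{715}} = \sqrt{\frac{84802}{6435}} = \frac{\sqrt{60633430}}{2145}$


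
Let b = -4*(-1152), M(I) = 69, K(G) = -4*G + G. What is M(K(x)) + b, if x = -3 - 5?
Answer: 4677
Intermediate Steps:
x = -8
K(G) = -3*G
b = 4608
M(K(x)) + b = 69 + 4608 = 4677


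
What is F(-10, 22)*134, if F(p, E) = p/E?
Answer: -670/11 ≈ -60.909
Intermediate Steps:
F(-10, 22)*134 = -10/22*134 = -10*1/22*134 = -5/11*134 = -670/11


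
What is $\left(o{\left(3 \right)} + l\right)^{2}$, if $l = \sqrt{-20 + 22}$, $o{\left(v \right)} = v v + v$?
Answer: $\left(12 + \sqrt{2}\right)^{2} \approx 179.94$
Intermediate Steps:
$o{\left(v \right)} = v + v^{2}$ ($o{\left(v \right)} = v^{2} + v = v + v^{2}$)
$l = \sqrt{2} \approx 1.4142$
$\left(o{\left(3 \right)} + l\right)^{2} = \left(3 \left(1 + 3\right) + \sqrt{2}\right)^{2} = \left(3 \cdot 4 + \sqrt{2}\right)^{2} = \left(12 + \sqrt{2}\right)^{2}$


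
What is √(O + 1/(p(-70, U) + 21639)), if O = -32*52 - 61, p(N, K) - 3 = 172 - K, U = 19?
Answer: I*√819412971330/21795 ≈ 41.533*I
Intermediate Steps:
p(N, K) = 175 - K (p(N, K) = 3 + (172 - K) = 175 - K)
O = -1725 (O = -1664 - 61 = -1725)
√(O + 1/(p(-70, U) + 21639)) = √(-1725 + 1/((175 - 1*19) + 21639)) = √(-1725 + 1/((175 - 19) + 21639)) = √(-1725 + 1/(156 + 21639)) = √(-1725 + 1/21795) = √(-37596374/21795) = I*√819412971330/21795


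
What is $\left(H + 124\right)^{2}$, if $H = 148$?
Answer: $73984$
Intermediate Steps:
$\left(H + 124\right)^{2} = \left(148 + 124\right)^{2} = 272^{2} = 73984$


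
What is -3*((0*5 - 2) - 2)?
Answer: 12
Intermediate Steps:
-3*((0*5 - 2) - 2) = -3*((0 - 2) - 2) = -3*(-2 - 2) = -3*(-4) = 12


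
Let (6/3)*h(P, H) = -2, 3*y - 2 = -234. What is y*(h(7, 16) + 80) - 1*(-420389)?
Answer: 1242839/3 ≈ 4.1428e+5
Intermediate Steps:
y = -232/3 (y = ⅔ + (⅓)*(-234) = ⅔ - 78 = -232/3 ≈ -77.333)
h(P, H) = -1 (h(P, H) = (½)*(-2) = -1)
y*(h(7, 16) + 80) - 1*(-420389) = -232*(-1 + 80)/3 - 1*(-420389) = -232/3*79 + 420389 = -18328/3 + 420389 = 1242839/3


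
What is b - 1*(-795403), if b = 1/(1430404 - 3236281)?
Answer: 1436399983430/1805877 ≈ 7.9540e+5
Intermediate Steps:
b = -1/1805877 (b = 1/(-1805877) = -1/1805877 ≈ -5.5375e-7)
b - 1*(-795403) = -1/1805877 - 1*(-795403) = -1/1805877 + 795403 = 1436399983430/1805877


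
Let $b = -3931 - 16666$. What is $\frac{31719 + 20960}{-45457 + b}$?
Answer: $- \frac{52679}{66054} \approx -0.79751$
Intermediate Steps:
$b = -20597$ ($b = -3931 - 16666 = -20597$)
$\frac{31719 + 20960}{-45457 + b} = \frac{31719 + 20960}{-45457 - 20597} = \frac{52679}{-66054} = 52679 \left(- \frac{1}{66054}\right) = - \frac{52679}{66054}$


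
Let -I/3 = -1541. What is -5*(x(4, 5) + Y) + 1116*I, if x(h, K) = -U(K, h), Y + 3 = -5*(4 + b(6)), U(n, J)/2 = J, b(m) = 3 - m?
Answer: 5159348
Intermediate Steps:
U(n, J) = 2*J
I = 4623 (I = -3*(-1541) = 4623)
Y = -8 (Y = -3 - 5*(4 + (3 - 1*6)) = -3 - 5*(4 + (3 - 6)) = -3 - 5*(4 - 3) = -3 - 5*1 = -3 - 5 = -8)
x(h, K) = -2*h
-5*(x(4, 5) + Y) + 1116*I = -5*(-2*4 - 8) + 1116*4623 = -5*(-8 - 8) + 5159268 = -5*(-16) + 5159268 = 80 + 5159268 = 5159348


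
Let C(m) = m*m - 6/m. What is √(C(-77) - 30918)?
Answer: I*√148159319/77 ≈ 158.08*I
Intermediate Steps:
C(m) = m² - 6/m
√(C(-77) - 30918) = √((-6 + (-77)³)/(-77) - 30918) = √(-(-6 - 456533)/77 - 30918) = √(-1/77*(-456539) - 30918) = √(456539/77 - 30918) = √(-1924147/77) = I*√148159319/77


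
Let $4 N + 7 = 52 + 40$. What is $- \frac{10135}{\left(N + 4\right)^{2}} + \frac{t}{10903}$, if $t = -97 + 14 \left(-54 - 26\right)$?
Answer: $- \frac{1780445097}{111221503} \approx -16.008$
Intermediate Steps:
$N = \frac{85}{4}$ ($N = - \frac{7}{4} + \frac{52 + 40}{4} = - \frac{7}{4} + \frac{1}{4} \cdot 92 = - \frac{7}{4} + 23 = \frac{85}{4} \approx 21.25$)
$t = -1217$ ($t = -97 + 14 \left(-80\right) = -97 - 1120 = -1217$)
$- \frac{10135}{\left(N + 4\right)^{2}} + \frac{t}{10903} = - \frac{10135}{\left(\frac{85}{4} + 4\right)^{2}} - \frac{1217}{10903} = - \frac{10135}{\left(\frac{101}{4}\right)^{2}} - \frac{1217}{10903} = - \frac{10135}{\frac{10201}{16}} - \frac{1217}{10903} = \left(-10135\right) \frac{16}{10201} - \frac{1217}{10903} = - \frac{162160}{10201} - \frac{1217}{10903} = - \frac{1780445097}{111221503}$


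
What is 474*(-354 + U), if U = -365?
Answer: -340806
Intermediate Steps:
474*(-354 + U) = 474*(-354 - 365) = 474*(-719) = -340806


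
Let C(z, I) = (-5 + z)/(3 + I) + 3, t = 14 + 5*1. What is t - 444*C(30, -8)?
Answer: 907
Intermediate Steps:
t = 19 (t = 14 + 5 = 19)
C(z, I) = 3 + (-5 + z)/(3 + I) (C(z, I) = (-5 + z)/(3 + I) + 3 = 3 + (-5 + z)/(3 + I))
t - 444*C(30, -8) = 19 - 444*(4 + 30 + 3*(-8))/(3 - 8) = 19 - 444*(4 + 30 - 24)/(-5) = 19 - (-444)*10/5 = 19 - 444*(-2) = 19 + 888 = 907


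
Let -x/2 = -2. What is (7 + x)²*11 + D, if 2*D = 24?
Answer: 1343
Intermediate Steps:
D = 12 (D = (½)*24 = 12)
x = 4 (x = -2*(-2) = 4)
(7 + x)²*11 + D = (7 + 4)²*11 + 12 = 11²*11 + 12 = 121*11 + 12 = 1331 + 12 = 1343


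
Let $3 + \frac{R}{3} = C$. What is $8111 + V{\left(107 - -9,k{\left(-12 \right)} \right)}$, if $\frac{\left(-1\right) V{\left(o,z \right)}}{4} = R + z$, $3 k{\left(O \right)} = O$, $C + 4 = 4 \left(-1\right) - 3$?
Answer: $8295$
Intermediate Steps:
$C = -11$ ($C = -4 + \left(4 \left(-1\right) - 3\right) = -4 - 7 = -11$)
$R = -42$ ($R = -9 + 3 \left(-11\right) = -9 - 33 = -42$)
$k{\left(O \right)} = \frac{O}{3}$
$V{\left(o,z \right)} = 168 - 4 z$ ($V{\left(o,z \right)} = - 4 \left(-42 + z\right) = 168 - 4 z$)
$8111 + V{\left(107 - -9,k{\left(-12 \right)} \right)} = 8111 + \left(168 - 4 \cdot \frac{1}{3} \left(-12\right)\right) = 8111 + \left(168 - -16\right) = 8111 + \left(168 + 16\right) = 8111 + 184 = 8295$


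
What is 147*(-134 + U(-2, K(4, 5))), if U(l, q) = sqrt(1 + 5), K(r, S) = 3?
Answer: -19698 + 147*sqrt(6) ≈ -19338.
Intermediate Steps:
U(l, q) = sqrt(6)
147*(-134 + U(-2, K(4, 5))) = 147*(-134 + sqrt(6)) = -19698 + 147*sqrt(6)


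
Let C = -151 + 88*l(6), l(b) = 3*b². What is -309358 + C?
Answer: -300005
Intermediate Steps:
C = 9353 (C = -151 + 88*(3*6²) = -151 + 88*(3*36) = -151 + 88*108 = -151 + 9504 = 9353)
-309358 + C = -309358 + 9353 = -300005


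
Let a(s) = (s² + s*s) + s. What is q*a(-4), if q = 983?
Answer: 27524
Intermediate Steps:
a(s) = s + 2*s² (a(s) = (s² + s²) + s = 2*s² + s = s + 2*s²)
q*a(-4) = 983*(-4*(1 + 2*(-4))) = 983*(-4*(1 - 8)) = 983*(-4*(-7)) = 983*28 = 27524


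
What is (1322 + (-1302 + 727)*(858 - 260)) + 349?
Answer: -342179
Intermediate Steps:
(1322 + (-1302 + 727)*(858 - 260)) + 349 = (1322 - 575*598) + 349 = (1322 - 343850) + 349 = -342528 + 349 = -342179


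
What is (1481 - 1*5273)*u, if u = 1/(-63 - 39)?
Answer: 632/17 ≈ 37.176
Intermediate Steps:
u = -1/102 (u = 1/(-102) = -1/102 ≈ -0.0098039)
(1481 - 1*5273)*u = (1481 - 1*5273)*(-1/102) = (1481 - 5273)*(-1/102) = -3792*(-1/102) = 632/17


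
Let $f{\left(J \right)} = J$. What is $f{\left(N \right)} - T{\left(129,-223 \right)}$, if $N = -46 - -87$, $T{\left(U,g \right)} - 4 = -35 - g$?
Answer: $-151$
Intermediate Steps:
$T{\left(U,g \right)} = -31 - g$ ($T{\left(U,g \right)} = 4 - \left(35 + g\right) = -31 - g$)
$N = 41$ ($N = -46 + 87 = 41$)
$f{\left(N \right)} - T{\left(129,-223 \right)} = 41 - \left(-31 - -223\right) = 41 - \left(-31 + 223\right) = 41 - 192 = -151$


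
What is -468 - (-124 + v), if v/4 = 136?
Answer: -888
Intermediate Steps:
v = 544 (v = 4*136 = 544)
-468 - (-124 + v) = -468 - (-124 + 544) = -468 - 1*420 = -468 - 420 = -888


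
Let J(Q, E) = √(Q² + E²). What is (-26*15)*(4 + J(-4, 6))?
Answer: -1560 - 780*√13 ≈ -4372.3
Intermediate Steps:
J(Q, E) = √(E² + Q²)
(-26*15)*(4 + J(-4, 6)) = (-26*15)*(4 + √(6² + (-4)²)) = -390*(4 + √(36 + 16)) = -390*(4 + √52) = -390*(4 + 2*√13) = -1560 - 780*√13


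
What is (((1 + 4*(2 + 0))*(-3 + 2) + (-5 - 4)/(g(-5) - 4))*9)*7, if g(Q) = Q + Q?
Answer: -1053/2 ≈ -526.50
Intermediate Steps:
g(Q) = 2*Q
(((1 + 4*(2 + 0))*(-3 + 2) + (-5 - 4)/(g(-5) - 4))*9)*7 = (((1 + 4*(2 + 0))*(-3 + 2) + (-5 - 4)/(2*(-5) - 4))*9)*7 = (((1 + 4*2)*(-1) - 9/(-10 - 4))*9)*7 = (((1 + 8)*(-1) - 9/(-14))*9)*7 = ((9*(-1) - 9*(-1/14))*9)*7 = ((-9 + 9/14)*9)*7 = -117/14*9*7 = -1053/14*7 = -1053/2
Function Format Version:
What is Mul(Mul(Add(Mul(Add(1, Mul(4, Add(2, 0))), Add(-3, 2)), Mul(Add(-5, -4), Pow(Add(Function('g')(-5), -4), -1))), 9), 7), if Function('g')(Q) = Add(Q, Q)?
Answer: Rational(-1053, 2) ≈ -526.50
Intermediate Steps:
Function('g')(Q) = Mul(2, Q)
Mul(Mul(Add(Mul(Add(1, Mul(4, Add(2, 0))), Add(-3, 2)), Mul(Add(-5, -4), Pow(Add(Function('g')(-5), -4), -1))), 9), 7) = Mul(Mul(Add(Mul(Add(1, Mul(4, Add(2, 0))), Add(-3, 2)), Mul(Add(-5, -4), Pow(Add(Mul(2, -5), -4), -1))), 9), 7) = Mul(Mul(Add(Mul(Add(1, Mul(4, 2)), -1), Mul(-9, Pow(Add(-10, -4), -1))), 9), 7) = Mul(Mul(Add(Mul(Add(1, 8), -1), Mul(-9, Pow(-14, -1))), 9), 7) = Mul(Mul(Add(Mul(9, -1), Mul(-9, Rational(-1, 14))), 9), 7) = Mul(Mul(Add(-9, Rational(9, 14)), 9), 7) = Mul(Mul(Rational(-117, 14), 9), 7) = Mul(Rational(-1053, 14), 7) = Rational(-1053, 2)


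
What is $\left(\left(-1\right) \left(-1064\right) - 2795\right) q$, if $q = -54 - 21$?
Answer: $129825$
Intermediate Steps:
$q = -75$ ($q = -54 - 21 = -75$)
$\left(\left(-1\right) \left(-1064\right) - 2795\right) q = \left(\left(-1\right) \left(-1064\right) - 2795\right) \left(-75\right) = \left(1064 - 2795\right) \left(-75\right) = \left(-1731\right) \left(-75\right) = 129825$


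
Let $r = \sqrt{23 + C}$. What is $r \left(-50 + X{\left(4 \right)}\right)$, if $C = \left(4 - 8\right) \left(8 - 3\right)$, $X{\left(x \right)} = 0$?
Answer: $- 50 \sqrt{3} \approx -86.603$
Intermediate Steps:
$C = -20$ ($C = \left(-4\right) 5 = -20$)
$r = \sqrt{3}$ ($r = \sqrt{23 - 20} = \sqrt{3} \approx 1.732$)
$r \left(-50 + X{\left(4 \right)}\right) = \sqrt{3} \left(-50 + 0\right) = \sqrt{3} \left(-50\right) = - 50 \sqrt{3}$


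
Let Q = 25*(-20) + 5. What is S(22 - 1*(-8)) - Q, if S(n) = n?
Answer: 525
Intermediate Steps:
Q = -495 (Q = -500 + 5 = -495)
S(22 - 1*(-8)) - Q = (22 - 1*(-8)) - 1*(-495) = (22 + 8) + 495 = 30 + 495 = 525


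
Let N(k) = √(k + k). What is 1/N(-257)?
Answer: -I*√514/514 ≈ -0.044108*I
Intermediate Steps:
N(k) = √2*√k (N(k) = √(2*k) = √2*√k)
1/N(-257) = 1/(√2*√(-257)) = 1/(√2*(I*√257)) = 1/(I*√514) = -I*√514/514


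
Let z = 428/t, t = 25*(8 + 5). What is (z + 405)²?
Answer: 17437994809/105625 ≈ 1.6509e+5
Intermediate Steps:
t = 325 (t = 25*13 = 325)
z = 428/325 ≈ 1.3169
(z + 405)² = (428/325 + 405)² = (132053/325)² = 17437994809/105625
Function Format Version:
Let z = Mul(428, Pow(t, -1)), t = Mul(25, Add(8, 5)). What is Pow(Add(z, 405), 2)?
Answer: Rational(17437994809, 105625) ≈ 1.6509e+5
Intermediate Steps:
t = 325 (t = Mul(25, 13) = 325)
z = Rational(428, 325) (z = Mul(428, Pow(325, -1)) = Mul(428, Rational(1, 325)) = Rational(428, 325) ≈ 1.3169)
Pow(Add(z, 405), 2) = Pow(Add(Rational(428, 325), 405), 2) = Pow(Rational(132053, 325), 2) = Rational(17437994809, 105625)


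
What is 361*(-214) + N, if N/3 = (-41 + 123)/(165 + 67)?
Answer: -8961341/116 ≈ -77253.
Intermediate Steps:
N = 123/116 (N = 3*((-41 + 123)/(165 + 67)) = 3*(82/232) = 3*(82*(1/232)) = 3*(41/116) = 123/116 ≈ 1.0603)
361*(-214) + N = 361*(-214) + 123/116 = -77254 + 123/116 = -8961341/116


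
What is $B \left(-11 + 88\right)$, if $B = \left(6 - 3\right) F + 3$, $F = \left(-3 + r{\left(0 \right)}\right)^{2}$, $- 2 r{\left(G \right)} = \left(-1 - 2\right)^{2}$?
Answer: $\frac{52899}{4} \approx 13225.0$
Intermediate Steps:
$r{\left(G \right)} = - \frac{9}{2}$ ($r{\left(G \right)} = - \frac{\left(-1 - 2\right)^{2}}{2} = - \frac{\left(-3\right)^{2}}{2} = \left(- \frac{1}{2}\right) 9 = - \frac{9}{2}$)
$F = \frac{225}{4}$ ($F = \left(-3 - \frac{9}{2}\right)^{2} = \left(- \frac{15}{2}\right)^{2} = \frac{225}{4} \approx 56.25$)
$B = \frac{687}{4}$ ($B = \left(6 - 3\right) \frac{225}{4} + 3 = 3 \cdot \frac{225}{4} + 3 = \frac{675}{4} + 3 = \frac{687}{4} \approx 171.75$)
$B \left(-11 + 88\right) = \frac{687 \left(-11 + 88\right)}{4} = \frac{687}{4} \cdot 77 = \frac{52899}{4}$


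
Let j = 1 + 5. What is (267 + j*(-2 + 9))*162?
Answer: 50058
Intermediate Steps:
j = 6
(267 + j*(-2 + 9))*162 = (267 + 6*(-2 + 9))*162 = (267 + 6*7)*162 = (267 + 42)*162 = 309*162 = 50058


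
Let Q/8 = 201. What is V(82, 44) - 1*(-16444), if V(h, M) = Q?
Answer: 18052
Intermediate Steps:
Q = 1608 (Q = 8*201 = 1608)
V(h, M) = 1608
V(82, 44) - 1*(-16444) = 1608 - 1*(-16444) = 1608 + 16444 = 18052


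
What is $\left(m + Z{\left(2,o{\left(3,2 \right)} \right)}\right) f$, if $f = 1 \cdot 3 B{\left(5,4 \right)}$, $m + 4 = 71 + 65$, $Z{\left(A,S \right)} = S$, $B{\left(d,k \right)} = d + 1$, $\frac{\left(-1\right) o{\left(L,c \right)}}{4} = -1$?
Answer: $2448$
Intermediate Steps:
$o{\left(L,c \right)} = 4$ ($o{\left(L,c \right)} = \left(-4\right) \left(-1\right) = 4$)
$B{\left(d,k \right)} = 1 + d$
$m = 132$ ($m = -4 + \left(71 + 65\right) = -4 + 136 = 132$)
$f = 18$ ($f = 1 \cdot 3 \left(1 + 5\right) = 3 \cdot 6 = 18$)
$\left(m + Z{\left(2,o{\left(3,2 \right)} \right)}\right) f = \left(132 + 4\right) 18 = 136 \cdot 18 = 2448$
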